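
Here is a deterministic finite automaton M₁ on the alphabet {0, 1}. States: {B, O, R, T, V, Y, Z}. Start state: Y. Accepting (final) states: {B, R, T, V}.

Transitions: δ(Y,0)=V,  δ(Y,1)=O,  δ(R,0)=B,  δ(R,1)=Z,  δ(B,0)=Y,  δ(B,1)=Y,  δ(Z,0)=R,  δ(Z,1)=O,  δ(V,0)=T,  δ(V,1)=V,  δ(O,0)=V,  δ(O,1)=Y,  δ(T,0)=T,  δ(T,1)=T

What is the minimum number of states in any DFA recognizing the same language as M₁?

2

States {B,R,Z} cannot be reached from the start state, so discard them.
P0 = {T,V} | {O,Y}.
The partition is now stable with 2 blocks: {T,V} | {O,Y}.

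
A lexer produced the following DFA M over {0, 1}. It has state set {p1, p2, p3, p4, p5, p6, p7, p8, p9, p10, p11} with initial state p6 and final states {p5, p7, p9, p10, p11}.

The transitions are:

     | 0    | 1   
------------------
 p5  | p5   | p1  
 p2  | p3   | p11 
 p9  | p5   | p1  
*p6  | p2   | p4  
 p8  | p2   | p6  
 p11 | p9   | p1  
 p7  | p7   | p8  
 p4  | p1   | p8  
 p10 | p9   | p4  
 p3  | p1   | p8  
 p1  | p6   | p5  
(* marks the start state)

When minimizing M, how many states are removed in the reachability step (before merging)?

2

Starting at p6 and following transitions, the reachable set is {p1, p2, p3, p4, p5, p6, p8, p9, p11}. That leaves p7, p10 unreachable — 2 in total.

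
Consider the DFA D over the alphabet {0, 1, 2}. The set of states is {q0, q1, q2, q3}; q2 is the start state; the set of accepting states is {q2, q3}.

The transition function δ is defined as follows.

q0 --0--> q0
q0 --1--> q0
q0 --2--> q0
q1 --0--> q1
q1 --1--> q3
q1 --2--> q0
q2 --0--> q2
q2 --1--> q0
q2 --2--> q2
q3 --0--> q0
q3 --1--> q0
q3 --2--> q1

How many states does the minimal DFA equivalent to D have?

2

Reachable states from the start: {q0,q2}. Unreachable: {q1,q3} — drop them.
P0 = {q2} | {q0}.
Stable partition: {q2} | {q0} — 2 equivalence classes.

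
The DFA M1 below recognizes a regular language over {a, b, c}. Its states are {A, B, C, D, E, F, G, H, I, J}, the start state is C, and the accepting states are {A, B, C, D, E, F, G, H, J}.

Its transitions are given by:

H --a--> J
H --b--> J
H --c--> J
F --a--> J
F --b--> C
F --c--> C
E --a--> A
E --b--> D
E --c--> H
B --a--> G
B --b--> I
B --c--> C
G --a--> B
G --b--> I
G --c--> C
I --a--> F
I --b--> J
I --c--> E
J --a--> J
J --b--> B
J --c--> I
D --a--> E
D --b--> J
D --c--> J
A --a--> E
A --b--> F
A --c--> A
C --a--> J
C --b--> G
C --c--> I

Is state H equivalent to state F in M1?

Every state is reachable, so we keep all 10.
P0 = {A,B,C,D,E,F,G,H,J} | {I}.
On input b, block {A,B,C,D,E,F,G,H,J} splits into {A,C,D,E,F,H,J} and {B,G}.
Refine {A,C,D,E,F,H,J} on symbol b: members go to different blocks, giving {A,D,E,F,H} and {C,J}.
On input a, block {A,D,E,F,H} splits into {A,D,E} and {F,H}.
Split {A,D,E} by δ(·,b) → {A} and {D} and {E}.
The partition is now stable with 7 blocks: {A} | {I} | {B,G} | {C,J} | {F,H} | {D} | {E}.
H and F lie in the same block of the stable partition, so they are equivalent — no string distinguishes them.

Yes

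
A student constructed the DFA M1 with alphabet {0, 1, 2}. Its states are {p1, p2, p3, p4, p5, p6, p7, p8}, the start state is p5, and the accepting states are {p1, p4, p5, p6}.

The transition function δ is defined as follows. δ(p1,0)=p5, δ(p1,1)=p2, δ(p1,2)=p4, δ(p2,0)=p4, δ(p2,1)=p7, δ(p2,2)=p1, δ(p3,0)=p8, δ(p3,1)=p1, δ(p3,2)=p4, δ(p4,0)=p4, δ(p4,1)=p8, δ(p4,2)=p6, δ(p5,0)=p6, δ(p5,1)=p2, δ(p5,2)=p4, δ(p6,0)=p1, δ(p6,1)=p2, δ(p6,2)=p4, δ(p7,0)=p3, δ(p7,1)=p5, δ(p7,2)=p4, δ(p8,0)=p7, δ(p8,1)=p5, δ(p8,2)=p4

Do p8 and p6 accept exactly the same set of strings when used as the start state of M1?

No

Start with accepting vs non-accepting: {p1,p4,p5,p6} | {p2,p3,p7,p8}.
On input 0, block {p2,p3,p7,p8} splits into {p3,p7,p8} and {p2}.
Split {p1,p4,p5,p6} by δ(·,1) → {p1,p5,p6} and {p4}.
The partition is now stable with 4 blocks: {p1,p5,p6} | {p3,p7,p8} | {p2} | {p4}.
p8 and p6 end up in different blocks, so they are distinguishable. For instance, the string 'ε' is accepted from only p6.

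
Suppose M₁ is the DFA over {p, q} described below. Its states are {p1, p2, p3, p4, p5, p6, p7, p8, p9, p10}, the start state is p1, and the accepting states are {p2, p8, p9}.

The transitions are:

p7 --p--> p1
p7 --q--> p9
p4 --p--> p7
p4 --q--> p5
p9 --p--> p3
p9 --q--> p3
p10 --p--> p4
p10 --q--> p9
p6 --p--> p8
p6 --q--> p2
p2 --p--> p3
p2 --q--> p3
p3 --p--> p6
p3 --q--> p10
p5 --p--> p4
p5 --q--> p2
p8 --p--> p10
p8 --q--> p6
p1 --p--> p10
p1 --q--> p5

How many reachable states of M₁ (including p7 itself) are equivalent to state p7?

All states are reachable from the start state.
P0 = {p2,p8,p9} | {p1,p3,p4,p5,p6,p7,p10}.
Split {p1,p3,p4,p5,p6,p7,p10} by δ(·,p) → {p1,p3,p4,p5,p7,p10} and {p6}.
Refine {p2,p8,p9} on symbol q: members go to different blocks, giving {p2,p9} and {p8}.
Split {p1,p3,p4,p5,p7,p10} by δ(·,p) → {p1,p4,p5,p7,p10} and {p3}.
Split {p1,p4,p5,p7,p10} by δ(·,q) → {p5,p7,p10} and {p1,p4}.
Stable partition: {p2,p9} | {p5,p7,p10} | {p6} | {p8} | {p3} | {p1,p4} — 6 equivalence classes.
State p7 belongs to the block {p5,p7,p10}, which has 3 states.

3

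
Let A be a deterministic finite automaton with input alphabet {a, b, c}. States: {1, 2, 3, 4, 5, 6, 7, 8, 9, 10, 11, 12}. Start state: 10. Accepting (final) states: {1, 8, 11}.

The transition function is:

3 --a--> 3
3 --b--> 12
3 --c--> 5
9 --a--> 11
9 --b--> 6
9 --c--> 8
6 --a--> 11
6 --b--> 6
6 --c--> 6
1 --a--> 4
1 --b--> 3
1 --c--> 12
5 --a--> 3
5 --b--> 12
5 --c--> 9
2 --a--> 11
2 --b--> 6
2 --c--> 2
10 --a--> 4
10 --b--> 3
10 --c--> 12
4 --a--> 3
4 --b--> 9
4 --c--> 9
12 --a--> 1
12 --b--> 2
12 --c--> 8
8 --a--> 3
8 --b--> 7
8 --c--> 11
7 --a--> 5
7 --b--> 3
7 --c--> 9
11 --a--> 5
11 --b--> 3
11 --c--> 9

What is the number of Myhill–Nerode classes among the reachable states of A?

Every state is reachable, so we keep all 12.
Start with accepting vs non-accepting: {1,8,11} | {2,3,4,5,6,7,9,10,12}.
Split {1,8,11} by δ(·,c) → {1,11} and {8}.
Split {2,3,4,5,6,7,9,10,12} by δ(·,a) → {3,4,5,7,10} and {2,6,9,12}.
On input b, block {3,4,5,7,10} splits into {3,4,5} and {7,10}.
Split {3,4,5} by δ(·,c) → {4,5} and {3}.
On input c, block {2,6,9,12} splits into {2,6} and {9,12}.
Stable partition: {1,11} | {4,5} | {8} | {2,6} | {7,10} | {3} | {9,12} — 7 equivalence classes.

7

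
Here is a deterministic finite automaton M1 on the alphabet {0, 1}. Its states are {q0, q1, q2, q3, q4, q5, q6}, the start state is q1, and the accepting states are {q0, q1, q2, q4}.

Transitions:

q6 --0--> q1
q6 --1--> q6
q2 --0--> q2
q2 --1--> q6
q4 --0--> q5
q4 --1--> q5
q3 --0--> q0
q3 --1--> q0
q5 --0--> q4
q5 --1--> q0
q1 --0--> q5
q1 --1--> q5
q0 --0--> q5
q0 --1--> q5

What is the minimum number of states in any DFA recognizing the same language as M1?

Reachable states from the start: {q0,q1,q4,q5}. Unreachable: {q2,q3,q6} — drop them.
Start with accepting vs non-accepting: {q0,q1,q4} | {q5}.
Stable partition: {q0,q1,q4} | {q5} — 2 equivalence classes.

2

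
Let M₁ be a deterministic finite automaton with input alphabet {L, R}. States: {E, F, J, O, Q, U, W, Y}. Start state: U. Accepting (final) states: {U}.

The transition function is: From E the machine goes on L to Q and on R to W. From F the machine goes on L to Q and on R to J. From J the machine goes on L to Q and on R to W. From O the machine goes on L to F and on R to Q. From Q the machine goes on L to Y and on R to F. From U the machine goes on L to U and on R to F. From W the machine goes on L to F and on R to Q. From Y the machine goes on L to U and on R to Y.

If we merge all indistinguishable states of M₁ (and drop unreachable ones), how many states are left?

6

States {E,O} cannot be reached from the start state, so discard them.
Start with accepting vs non-accepting: {U} | {F,J,Q,W,Y}.
Refine {F,J,Q,W,Y} on symbol L: members go to different blocks, giving {F,J,Q,W} and {Y}.
Split {F,J,Q,W} by δ(·,L) → {F,J,W} and {Q}.
On input L, block {F,J,W} splits into {F,J} and {W}.
Split {F,J} by δ(·,R) → {J} and {F}.
Stable partition: {U} | {J} | {Y} | {Q} | {W} | {F} — 6 equivalence classes.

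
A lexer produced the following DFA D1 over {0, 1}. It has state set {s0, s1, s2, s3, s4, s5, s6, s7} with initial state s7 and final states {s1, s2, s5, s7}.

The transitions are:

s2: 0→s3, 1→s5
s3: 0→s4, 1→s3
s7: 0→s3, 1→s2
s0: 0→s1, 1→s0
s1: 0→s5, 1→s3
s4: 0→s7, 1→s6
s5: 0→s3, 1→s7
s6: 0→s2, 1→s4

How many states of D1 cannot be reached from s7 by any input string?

Starting at s7 and following transitions, the reachable set is {s2, s3, s4, s5, s6, s7}. That leaves s0, s1 unreachable — 2 in total.

2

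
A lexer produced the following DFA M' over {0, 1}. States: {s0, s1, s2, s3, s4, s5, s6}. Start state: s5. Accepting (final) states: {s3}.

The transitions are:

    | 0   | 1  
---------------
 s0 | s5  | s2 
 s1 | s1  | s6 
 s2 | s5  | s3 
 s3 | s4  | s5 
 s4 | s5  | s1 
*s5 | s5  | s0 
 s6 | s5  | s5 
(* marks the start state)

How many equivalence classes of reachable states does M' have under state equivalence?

7

All states are reachable from the start state.
Start with accepting vs non-accepting: {s3} | {s0,s1,s2,s4,s5,s6}.
On input 1, block {s0,s1,s2,s4,s5,s6} splits into {s0,s1,s4,s5,s6} and {s2}.
On input 1, block {s0,s1,s4,s5,s6} splits into {s1,s4,s5,s6} and {s0}.
On input 1, block {s1,s4,s5,s6} splits into {s1,s4,s6} and {s5}.
On input 0, block {s1,s4,s6} splits into {s4,s6} and {s1}.
Split {s4,s6} by δ(·,1) → {s4} and {s6}.
No further refinement is possible. Final partition (7 blocks): {s3} | {s4} | {s2} | {s0} | {s5} | {s1} | {s6}.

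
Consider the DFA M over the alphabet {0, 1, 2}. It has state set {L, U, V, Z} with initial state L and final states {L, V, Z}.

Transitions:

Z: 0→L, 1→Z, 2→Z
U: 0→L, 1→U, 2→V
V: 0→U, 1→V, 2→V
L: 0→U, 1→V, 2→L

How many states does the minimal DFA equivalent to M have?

First remove the unreachable states {Z}; 3 states remain.
Start with accepting vs non-accepting: {L,V} | {U}.
Stable partition: {L,V} | {U} — 2 equivalence classes.

2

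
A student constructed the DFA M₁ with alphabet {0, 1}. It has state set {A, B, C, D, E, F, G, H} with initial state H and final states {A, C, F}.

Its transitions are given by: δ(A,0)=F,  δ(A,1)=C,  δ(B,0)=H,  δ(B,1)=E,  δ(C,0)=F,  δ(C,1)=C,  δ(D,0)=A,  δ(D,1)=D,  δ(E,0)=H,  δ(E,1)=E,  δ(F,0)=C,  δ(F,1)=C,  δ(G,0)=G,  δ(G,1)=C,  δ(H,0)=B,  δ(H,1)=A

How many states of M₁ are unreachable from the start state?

2

BFS from H reaches {A, B, C, E, F, H}; the 2 state(s) D, G are never visited.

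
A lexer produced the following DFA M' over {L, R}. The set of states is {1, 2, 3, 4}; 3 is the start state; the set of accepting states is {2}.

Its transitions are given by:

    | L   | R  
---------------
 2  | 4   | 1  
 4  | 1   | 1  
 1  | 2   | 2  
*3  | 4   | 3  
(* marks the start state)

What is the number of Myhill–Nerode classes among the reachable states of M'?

4

All states are reachable from the start state.
Start with accepting vs non-accepting: {2} | {1,3,4}.
On input L, block {1,3,4} splits into {3,4} and {1}.
Split {3,4} by δ(·,L) → {3} and {4}.
No further refinement is possible. Final partition (4 blocks): {2} | {3} | {1} | {4}.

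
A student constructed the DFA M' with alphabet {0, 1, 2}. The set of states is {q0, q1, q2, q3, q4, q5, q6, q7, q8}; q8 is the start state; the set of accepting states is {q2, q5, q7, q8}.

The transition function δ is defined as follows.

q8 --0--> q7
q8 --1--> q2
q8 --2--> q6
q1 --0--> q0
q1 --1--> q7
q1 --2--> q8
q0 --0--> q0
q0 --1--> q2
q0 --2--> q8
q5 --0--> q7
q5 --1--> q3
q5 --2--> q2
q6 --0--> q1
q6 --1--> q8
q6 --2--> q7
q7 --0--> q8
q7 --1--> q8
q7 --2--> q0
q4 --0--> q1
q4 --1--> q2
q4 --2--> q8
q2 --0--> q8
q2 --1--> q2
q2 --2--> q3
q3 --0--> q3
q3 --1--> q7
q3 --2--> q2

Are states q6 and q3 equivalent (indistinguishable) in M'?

Yes

Reachable states from the start: {q0,q1,q2,q3,q6,q7,q8}. Unreachable: {q4,q5} — drop them.
Initial partition by acceptance: {q2,q7,q8} | {q0,q1,q3,q6}.
Stable partition: {q2,q7,q8} | {q0,q1,q3,q6} — 2 equivalence classes.
q6 and q3 lie in the same block of the stable partition, so they are equivalent — no string distinguishes them.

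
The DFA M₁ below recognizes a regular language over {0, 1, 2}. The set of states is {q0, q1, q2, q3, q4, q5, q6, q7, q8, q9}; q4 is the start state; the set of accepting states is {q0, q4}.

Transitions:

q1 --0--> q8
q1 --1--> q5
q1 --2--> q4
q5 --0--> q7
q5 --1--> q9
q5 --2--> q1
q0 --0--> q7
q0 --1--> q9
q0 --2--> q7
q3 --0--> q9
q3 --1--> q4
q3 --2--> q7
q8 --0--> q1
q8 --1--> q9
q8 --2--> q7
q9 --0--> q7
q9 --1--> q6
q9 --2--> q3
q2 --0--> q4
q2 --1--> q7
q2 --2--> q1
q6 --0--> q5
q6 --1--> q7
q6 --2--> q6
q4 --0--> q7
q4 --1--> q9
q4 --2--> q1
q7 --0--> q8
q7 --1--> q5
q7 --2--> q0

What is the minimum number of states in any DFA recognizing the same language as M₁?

Reachable states from the start: {q0,q1,q3,q4,q5,q6,q7,q8,q9}. Unreachable: {q2} — drop them.
Initial partition by acceptance: {q0,q4} | {q1,q3,q5,q6,q7,q8,q9}.
Refine {q1,q3,q5,q6,q7,q8,q9} on symbol 1: members go to different blocks, giving {q1,q5,q6,q7,q8,q9} and {q3}.
Refine {q1,q5,q6,q7,q8,q9} on symbol 2: members go to different blocks, giving {q5,q6,q8} and {q1,q7} and {q9}.
Split {q5,q6,q8} by δ(·,0) → {q5,q8} and {q6}.
No further refinement is possible. Final partition (6 blocks): {q0,q4} | {q5,q8} | {q3} | {q1,q7} | {q9} | {q6}.

6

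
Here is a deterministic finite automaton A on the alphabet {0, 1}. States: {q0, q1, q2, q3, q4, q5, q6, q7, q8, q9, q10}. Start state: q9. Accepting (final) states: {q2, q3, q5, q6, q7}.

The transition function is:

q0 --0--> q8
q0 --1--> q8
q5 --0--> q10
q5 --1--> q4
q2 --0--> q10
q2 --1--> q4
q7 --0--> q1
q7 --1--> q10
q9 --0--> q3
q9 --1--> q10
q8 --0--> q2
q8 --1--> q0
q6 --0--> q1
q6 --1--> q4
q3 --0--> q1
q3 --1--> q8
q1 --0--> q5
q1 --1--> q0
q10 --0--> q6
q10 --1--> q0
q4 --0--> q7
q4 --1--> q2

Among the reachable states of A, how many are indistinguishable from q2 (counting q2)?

Initial partition by acceptance: {q2,q3,q5,q6,q7} | {q0,q1,q4,q8,q9,q10}.
On input 0, block {q0,q1,q4,q8,q9,q10} splits into {q1,q4,q8,q9,q10} and {q0}.
Split {q1,q4,q8,q9,q10} by δ(·,1) → {q1,q8,q10} and {q4} and {q9}.
Split {q2,q3,q5,q6,q7} by δ(·,1) → {q2,q5,q6} and {q3,q7}.
No further refinement is possible. Final partition (6 blocks): {q2,q5,q6} | {q1,q8,q10} | {q0} | {q4} | {q9} | {q3,q7}.
The equivalence class containing q2 is {q2,q5,q6}, of size 3.

3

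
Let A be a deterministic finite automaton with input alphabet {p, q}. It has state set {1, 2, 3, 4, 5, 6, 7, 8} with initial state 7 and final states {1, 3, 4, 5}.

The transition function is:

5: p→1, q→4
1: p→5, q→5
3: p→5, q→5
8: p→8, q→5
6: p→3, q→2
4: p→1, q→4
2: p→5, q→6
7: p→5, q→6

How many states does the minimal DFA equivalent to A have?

2

Reachable states from the start: {1,2,3,4,5,6,7}. Unreachable: {8} — drop them.
Initial partition by acceptance: {1,3,4,5} | {2,6,7}.
No further refinement is possible. Final partition (2 blocks): {1,3,4,5} | {2,6,7}.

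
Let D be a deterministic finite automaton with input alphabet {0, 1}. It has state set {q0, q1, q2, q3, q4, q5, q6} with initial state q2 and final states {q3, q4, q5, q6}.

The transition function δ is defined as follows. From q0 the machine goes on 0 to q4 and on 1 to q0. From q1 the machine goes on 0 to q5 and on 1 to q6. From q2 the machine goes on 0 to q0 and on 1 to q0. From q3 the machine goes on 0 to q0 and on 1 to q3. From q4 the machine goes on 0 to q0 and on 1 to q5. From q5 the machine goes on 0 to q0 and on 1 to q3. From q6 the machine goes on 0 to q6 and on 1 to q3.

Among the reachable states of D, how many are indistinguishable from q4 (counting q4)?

States {q1,q6} cannot be reached from the start state, so discard them.
Start with accepting vs non-accepting: {q3,q4,q5} | {q0,q2}.
On input 0, block {q0,q2} splits into {q0} and {q2}.
No further refinement is possible. Final partition (3 blocks): {q3,q4,q5} | {q0} | {q2}.
The equivalence class containing q4 is {q3,q4,q5}, of size 3.

3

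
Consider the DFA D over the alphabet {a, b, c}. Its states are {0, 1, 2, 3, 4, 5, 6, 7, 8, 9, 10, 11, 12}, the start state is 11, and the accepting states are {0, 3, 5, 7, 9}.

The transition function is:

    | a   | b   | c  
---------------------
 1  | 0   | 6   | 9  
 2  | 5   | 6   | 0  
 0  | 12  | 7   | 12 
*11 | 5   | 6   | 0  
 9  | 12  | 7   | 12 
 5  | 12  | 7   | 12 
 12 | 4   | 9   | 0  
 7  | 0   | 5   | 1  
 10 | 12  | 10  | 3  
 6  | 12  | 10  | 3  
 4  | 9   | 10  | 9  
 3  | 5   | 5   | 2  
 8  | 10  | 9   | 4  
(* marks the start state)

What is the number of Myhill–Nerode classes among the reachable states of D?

5

Reachable states from the start: {0,1,2,3,4,5,6,7,9,10,11,12}. Unreachable: {8} — drop them.
P0 = {0,3,5,7,9} | {1,2,4,6,10,11,12}.
Split {0,3,5,7,9} by δ(·,a) → {0,5,9} and {3,7}.
Refine {1,2,4,6,10,11,12} on symbol a: members go to different blocks, giving {1,2,4,11} and {6,10,12}.
Split {6,10,12} by δ(·,a) → {6,10} and {12}.
The partition is now stable with 5 blocks: {0,5,9} | {1,2,4,11} | {3,7} | {6,10} | {12}.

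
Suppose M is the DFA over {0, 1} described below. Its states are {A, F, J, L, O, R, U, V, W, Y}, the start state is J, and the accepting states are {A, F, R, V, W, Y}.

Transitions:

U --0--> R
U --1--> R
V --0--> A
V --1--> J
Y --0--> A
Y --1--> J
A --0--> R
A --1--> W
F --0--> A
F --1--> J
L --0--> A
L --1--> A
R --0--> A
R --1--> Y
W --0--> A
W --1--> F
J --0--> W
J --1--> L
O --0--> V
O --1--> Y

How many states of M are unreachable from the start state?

3

No path from J leads to O, U, V; the other 7 states are all reachable.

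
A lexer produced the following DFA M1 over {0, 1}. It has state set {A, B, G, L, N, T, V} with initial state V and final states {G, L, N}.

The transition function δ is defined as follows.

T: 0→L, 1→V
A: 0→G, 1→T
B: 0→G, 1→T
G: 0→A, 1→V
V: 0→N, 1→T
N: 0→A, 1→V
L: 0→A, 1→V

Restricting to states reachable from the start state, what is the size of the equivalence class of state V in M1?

3

States {B} cannot be reached from the start state, so discard them.
P0 = {G,L,N} | {A,T,V}.
Stable partition: {G,L,N} | {A,T,V} — 2 equivalence classes.
State V belongs to the block {A,T,V}, which has 3 states.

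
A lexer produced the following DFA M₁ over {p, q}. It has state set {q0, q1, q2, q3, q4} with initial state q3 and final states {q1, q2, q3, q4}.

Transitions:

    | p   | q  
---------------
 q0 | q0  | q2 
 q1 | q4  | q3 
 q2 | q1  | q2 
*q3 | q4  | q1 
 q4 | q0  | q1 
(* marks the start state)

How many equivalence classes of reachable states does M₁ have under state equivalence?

Every state is reachable, so we keep all 5.
Start with accepting vs non-accepting: {q1,q2,q3,q4} | {q0}.
On input p, block {q1,q2,q3,q4} splits into {q1,q2,q3} and {q4}.
Refine {q1,q2,q3} on symbol p: members go to different blocks, giving {q1,q3} and {q2}.
No further refinement is possible. Final partition (4 blocks): {q1,q3} | {q0} | {q4} | {q2}.

4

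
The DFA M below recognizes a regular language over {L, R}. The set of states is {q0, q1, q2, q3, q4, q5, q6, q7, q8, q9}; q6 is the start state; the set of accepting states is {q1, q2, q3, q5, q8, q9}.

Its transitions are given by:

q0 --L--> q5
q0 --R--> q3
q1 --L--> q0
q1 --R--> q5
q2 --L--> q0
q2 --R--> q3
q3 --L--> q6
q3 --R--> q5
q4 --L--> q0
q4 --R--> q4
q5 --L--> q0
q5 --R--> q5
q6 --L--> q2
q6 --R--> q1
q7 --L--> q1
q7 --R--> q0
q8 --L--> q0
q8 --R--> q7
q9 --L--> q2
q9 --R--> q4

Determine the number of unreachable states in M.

4

Starting at q6 and following transitions, the reachable set is {q0, q1, q2, q3, q5, q6}. That leaves q4, q7, q8, q9 unreachable — 4 in total.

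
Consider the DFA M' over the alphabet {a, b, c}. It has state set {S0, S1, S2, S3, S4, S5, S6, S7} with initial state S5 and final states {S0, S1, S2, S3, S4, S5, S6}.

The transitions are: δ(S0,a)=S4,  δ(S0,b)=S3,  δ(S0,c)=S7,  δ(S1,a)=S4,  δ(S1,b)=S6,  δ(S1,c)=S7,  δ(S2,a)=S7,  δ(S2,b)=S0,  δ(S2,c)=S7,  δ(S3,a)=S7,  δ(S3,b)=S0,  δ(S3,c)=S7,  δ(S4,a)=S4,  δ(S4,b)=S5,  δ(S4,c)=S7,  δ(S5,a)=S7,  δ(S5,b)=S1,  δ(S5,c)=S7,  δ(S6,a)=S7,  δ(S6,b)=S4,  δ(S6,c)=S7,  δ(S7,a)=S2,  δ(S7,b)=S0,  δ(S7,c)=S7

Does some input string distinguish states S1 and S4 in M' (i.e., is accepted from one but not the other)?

Start with accepting vs non-accepting: {S0,S1,S2,S3,S4,S5,S6} | {S7}.
Split {S0,S1,S2,S3,S4,S5,S6} by δ(·,a) → {S2,S3,S5,S6} and {S0,S1,S4}.
Stable partition: {S2,S3,S5,S6} | {S7} | {S0,S1,S4} — 3 equivalence classes.
S1 and S4 lie in the same block of the stable partition, so they are equivalent — no string distinguishes them.

No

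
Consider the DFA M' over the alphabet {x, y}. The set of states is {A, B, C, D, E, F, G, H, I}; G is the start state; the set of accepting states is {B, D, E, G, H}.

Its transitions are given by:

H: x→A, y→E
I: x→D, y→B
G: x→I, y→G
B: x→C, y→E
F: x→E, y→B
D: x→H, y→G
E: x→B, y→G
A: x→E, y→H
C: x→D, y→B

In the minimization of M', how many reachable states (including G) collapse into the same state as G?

1

First remove the unreachable states {F}; 8 states remain.
P0 = {B,D,E,G,H} | {A,C,I}.
Refine {B,D,E,G,H} on symbol x: members go to different blocks, giving {B,G,H} and {D,E}.
On input y, block {B,G,H} splits into {B,H} and {G}.
Stable partition: {B,H} | {A,C,I} | {D,E} | {G} — 4 equivalence classes.
State G belongs to the block {G}, which has 1 states.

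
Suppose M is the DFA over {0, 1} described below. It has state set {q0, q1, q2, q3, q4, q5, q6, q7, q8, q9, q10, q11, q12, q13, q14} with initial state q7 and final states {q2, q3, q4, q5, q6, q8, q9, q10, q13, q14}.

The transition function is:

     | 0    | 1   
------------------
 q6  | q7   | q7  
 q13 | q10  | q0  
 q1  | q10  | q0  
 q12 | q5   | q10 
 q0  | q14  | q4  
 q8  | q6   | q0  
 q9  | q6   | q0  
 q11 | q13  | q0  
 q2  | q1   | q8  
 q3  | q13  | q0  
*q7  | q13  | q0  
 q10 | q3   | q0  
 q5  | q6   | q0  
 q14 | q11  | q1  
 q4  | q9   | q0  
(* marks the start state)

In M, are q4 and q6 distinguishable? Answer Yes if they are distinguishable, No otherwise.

Yes

Reachable states from the start: {q0,q1,q3,q4,q6,q7,q9,q10,q11,q13,q14}. Unreachable: {q2,q5,q8,q12} — drop them.
Initial partition by acceptance: {q3,q4,q6,q9,q10,q13,q14} | {q0,q1,q7,q11}.
Refine {q3,q4,q6,q9,q10,q13,q14} on symbol 0: members go to different blocks, giving {q3,q4,q9,q10,q13} and {q6,q14}.
Split {q3,q4,q9,q10,q13} by δ(·,0) → {q3,q4,q10,q13} and {q9}.
Refine {q3,q4,q10,q13} on symbol 0: members go to different blocks, giving {q3,q10,q13} and {q4}.
Split {q0,q1,q7,q11} by δ(·,0) → {q1,q7,q11} and {q0}.
No further refinement is possible. Final partition (6 blocks): {q3,q10,q13} | {q1,q7,q11} | {q6,q14} | {q9} | {q4} | {q0}.
q4 and q6 end up in different blocks, so they are distinguishable. For instance, the string '0' is accepted from only q4.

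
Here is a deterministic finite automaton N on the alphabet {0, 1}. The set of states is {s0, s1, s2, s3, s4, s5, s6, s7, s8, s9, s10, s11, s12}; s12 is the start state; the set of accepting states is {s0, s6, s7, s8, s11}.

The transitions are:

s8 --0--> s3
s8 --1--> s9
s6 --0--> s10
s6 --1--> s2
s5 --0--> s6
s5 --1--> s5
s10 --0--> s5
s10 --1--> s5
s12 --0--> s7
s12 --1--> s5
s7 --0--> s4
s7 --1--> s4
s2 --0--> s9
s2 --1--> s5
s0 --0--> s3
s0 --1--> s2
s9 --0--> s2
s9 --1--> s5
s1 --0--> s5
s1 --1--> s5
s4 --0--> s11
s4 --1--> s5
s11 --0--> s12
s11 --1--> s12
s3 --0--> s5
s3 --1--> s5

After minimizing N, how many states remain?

States {s0,s1,s3,s8} cannot be reached from the start state, so discard them.
Initial partition by acceptance: {s6,s7,s11} | {s2,s4,s5,s9,s10,s12}.
Split {s2,s4,s5,s9,s10,s12} by δ(·,0) → {s2,s9,s10} and {s4,s5,s12}.
Split {s6,s7,s11} by δ(·,0) → {s7,s11} and {s6}.
On input 0, block {s2,s9,s10} splits into {s2,s9} and {s10}.
Split {s4,s5,s12} by δ(·,0) → {s4,s12} and {s5}.
No further refinement is possible. Final partition (6 blocks): {s7,s11} | {s2,s9} | {s4,s12} | {s6} | {s10} | {s5}.

6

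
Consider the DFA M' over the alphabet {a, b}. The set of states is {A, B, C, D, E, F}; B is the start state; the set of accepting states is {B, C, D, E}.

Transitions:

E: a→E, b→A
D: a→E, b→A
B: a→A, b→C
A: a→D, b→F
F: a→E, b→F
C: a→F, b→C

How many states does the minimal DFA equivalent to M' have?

Every state is reachable, so we keep all 6.
Initial partition by acceptance: {B,C,D,E} | {A,F}.
Split {B,C,D,E} by δ(·,a) → {B,C} and {D,E}.
The partition is now stable with 3 blocks: {B,C} | {A,F} | {D,E}.

3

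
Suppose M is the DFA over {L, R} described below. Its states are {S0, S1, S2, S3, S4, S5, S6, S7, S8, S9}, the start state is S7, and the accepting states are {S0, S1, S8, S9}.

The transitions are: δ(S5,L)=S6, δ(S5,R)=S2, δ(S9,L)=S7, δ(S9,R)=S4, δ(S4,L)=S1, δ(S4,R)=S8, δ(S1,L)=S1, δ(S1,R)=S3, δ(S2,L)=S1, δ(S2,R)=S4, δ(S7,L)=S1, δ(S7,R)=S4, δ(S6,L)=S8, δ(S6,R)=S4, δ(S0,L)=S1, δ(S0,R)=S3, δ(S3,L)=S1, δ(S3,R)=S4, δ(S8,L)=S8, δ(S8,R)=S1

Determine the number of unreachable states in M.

5

BFS from S7 reaches {S1, S3, S4, S7, S8}; the 5 state(s) S0, S2, S5, S6, S9 are never visited.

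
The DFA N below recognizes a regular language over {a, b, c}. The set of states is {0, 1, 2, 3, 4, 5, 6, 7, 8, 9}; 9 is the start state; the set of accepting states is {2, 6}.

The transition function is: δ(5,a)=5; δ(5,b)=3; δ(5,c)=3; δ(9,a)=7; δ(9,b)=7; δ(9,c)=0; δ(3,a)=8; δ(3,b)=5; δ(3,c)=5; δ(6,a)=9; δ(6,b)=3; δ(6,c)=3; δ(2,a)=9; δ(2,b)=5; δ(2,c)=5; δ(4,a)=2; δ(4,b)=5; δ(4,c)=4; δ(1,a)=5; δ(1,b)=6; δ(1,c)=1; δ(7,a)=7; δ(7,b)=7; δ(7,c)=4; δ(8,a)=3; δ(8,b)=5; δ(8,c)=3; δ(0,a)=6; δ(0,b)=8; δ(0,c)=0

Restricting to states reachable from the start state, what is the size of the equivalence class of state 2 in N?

2

Reachable states from the start: {0,2,3,4,5,6,7,8,9}. Unreachable: {1} — drop them.
Start with accepting vs non-accepting: {2,6} | {0,3,4,5,7,8,9}.
Split {0,3,4,5,7,8,9} by δ(·,a) → {3,5,7,8,9} and {0,4}.
Split {3,5,7,8,9} by δ(·,c) → {3,5,8} and {7,9}.
No further refinement is possible. Final partition (4 blocks): {2,6} | {3,5,8} | {0,4} | {7,9}.
The equivalence class containing 2 is {2,6}, of size 2.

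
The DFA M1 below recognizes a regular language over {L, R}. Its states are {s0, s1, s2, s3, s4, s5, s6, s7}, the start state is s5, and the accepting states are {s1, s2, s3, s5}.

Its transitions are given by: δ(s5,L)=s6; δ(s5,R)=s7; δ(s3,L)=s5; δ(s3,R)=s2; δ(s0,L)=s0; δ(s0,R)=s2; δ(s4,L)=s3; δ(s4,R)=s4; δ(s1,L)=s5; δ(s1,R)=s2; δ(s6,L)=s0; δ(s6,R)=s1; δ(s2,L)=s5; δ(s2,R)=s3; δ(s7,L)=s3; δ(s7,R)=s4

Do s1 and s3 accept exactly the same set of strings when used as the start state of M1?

Yes

Every state is reachable, so we keep all 8.
Initial partition by acceptance: {s1,s2,s3,s5} | {s0,s4,s6,s7}.
Split {s1,s2,s3,s5} by δ(·,L) → {s1,s2,s3} and {s5}.
On input L, block {s0,s4,s6,s7} splits into {s0,s6} and {s4,s7}.
The partition is now stable with 4 blocks: {s1,s2,s3} | {s0,s6} | {s5} | {s4,s7}.
s1 and s3 lie in the same block of the stable partition, so they are equivalent — no string distinguishes them.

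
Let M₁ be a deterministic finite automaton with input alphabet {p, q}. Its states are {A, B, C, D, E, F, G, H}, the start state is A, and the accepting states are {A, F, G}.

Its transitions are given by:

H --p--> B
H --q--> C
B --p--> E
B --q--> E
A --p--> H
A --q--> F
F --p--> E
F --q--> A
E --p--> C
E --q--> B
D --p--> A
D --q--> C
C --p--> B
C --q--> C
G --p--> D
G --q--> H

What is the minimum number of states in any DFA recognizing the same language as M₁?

Reachable states from the start: {A,B,C,E,F,H}. Unreachable: {D,G} — drop them.
Start with accepting vs non-accepting: {A,F} | {B,C,E,H}.
Stable partition: {A,F} | {B,C,E,H} — 2 equivalence classes.

2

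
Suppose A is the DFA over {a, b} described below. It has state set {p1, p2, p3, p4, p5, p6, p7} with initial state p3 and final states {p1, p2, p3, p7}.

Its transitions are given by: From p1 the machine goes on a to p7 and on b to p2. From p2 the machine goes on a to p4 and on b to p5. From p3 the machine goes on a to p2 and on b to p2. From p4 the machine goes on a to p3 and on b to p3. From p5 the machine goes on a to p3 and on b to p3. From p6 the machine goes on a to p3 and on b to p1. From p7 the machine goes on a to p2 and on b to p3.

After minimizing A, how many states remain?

States {p1,p6,p7} cannot be reached from the start state, so discard them.
P0 = {p2,p3} | {p4,p5}.
Refine {p2,p3} on symbol a: members go to different blocks, giving {p2} and {p3}.
The partition is now stable with 3 blocks: {p2} | {p4,p5} | {p3}.

3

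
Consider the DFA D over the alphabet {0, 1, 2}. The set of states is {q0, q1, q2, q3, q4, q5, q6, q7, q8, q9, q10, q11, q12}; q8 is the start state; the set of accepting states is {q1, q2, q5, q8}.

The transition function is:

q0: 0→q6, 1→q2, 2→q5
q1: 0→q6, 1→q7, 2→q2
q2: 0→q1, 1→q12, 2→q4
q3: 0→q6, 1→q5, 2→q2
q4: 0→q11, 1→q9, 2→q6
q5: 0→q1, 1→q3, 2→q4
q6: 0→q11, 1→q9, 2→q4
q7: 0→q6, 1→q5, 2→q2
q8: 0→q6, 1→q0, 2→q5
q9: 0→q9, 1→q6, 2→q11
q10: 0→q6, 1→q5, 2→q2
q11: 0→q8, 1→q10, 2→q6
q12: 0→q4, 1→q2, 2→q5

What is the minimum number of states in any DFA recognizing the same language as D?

Every state is reachable, so we keep all 13.
Initial partition by acceptance: {q1,q2,q5,q8} | {q0,q3,q4,q6,q7,q9,q10,q11,q12}.
On input 0, block {q1,q2,q5,q8} splits into {q1,q8} and {q2,q5}.
Refine {q0,q3,q4,q6,q7,q9,q10,q11,q12} on symbol 0: members go to different blocks, giving {q0,q3,q4,q6,q7,q9,q10,q12} and {q11}.
On input 0, block {q0,q3,q4,q6,q7,q9,q10,q12} splits into {q0,q3,q7,q9,q10,q12} and {q4,q6}.
Refine {q0,q3,q7,q9,q10,q12} on symbol 0: members go to different blocks, giving {q0,q3,q7,q10,q12} and {q9}.
No further refinement is possible. Final partition (6 blocks): {q1,q8} | {q0,q3,q7,q10,q12} | {q2,q5} | {q11} | {q4,q6} | {q9}.

6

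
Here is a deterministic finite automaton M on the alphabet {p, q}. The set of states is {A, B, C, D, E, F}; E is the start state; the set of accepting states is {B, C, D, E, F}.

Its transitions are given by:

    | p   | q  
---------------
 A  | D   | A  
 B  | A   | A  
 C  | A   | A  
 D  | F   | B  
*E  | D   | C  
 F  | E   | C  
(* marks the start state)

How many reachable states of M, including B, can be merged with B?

All states are reachable from the start state.
P0 = {B,C,D,E,F} | {A}.
Split {B,C,D,E,F} by δ(·,p) → {D,E,F} and {B,C}.
Stable partition: {D,E,F} | {A} | {B,C} — 3 equivalence classes.
The equivalence class containing B is {B,C}, of size 2.

2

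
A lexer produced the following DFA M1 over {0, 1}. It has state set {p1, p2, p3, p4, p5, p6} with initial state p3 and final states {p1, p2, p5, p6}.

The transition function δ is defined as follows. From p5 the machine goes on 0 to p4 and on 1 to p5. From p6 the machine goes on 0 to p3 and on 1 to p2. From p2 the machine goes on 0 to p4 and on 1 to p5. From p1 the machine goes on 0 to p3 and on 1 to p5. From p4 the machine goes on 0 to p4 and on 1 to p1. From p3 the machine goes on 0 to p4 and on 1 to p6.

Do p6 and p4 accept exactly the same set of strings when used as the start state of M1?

All states are reachable from the start state.
Initial partition by acceptance: {p1,p2,p5,p6} | {p3,p4}.
The partition is now stable with 2 blocks: {p1,p2,p5,p6} | {p3,p4}.
p6 and p4 end up in different blocks, so they are distinguishable. For instance, the string 'ε' is accepted from only p6.

No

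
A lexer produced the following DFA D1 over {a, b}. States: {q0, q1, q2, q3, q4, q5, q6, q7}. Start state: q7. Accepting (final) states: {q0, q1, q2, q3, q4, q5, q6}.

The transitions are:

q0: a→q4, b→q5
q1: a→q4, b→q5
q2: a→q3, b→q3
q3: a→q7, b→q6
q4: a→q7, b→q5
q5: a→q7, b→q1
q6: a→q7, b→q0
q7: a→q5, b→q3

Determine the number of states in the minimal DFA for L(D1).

4

States {q2} cannot be reached from the start state, so discard them.
Initial partition by acceptance: {q0,q1,q3,q4,q5,q6} | {q7}.
On input a, block {q0,q1,q3,q4,q5,q6} splits into {q3,q4,q5,q6} and {q0,q1}.
Refine {q3,q4,q5,q6} on symbol b: members go to different blocks, giving {q3,q4} and {q5,q6}.
Stable partition: {q3,q4} | {q7} | {q0,q1} | {q5,q6} — 4 equivalence classes.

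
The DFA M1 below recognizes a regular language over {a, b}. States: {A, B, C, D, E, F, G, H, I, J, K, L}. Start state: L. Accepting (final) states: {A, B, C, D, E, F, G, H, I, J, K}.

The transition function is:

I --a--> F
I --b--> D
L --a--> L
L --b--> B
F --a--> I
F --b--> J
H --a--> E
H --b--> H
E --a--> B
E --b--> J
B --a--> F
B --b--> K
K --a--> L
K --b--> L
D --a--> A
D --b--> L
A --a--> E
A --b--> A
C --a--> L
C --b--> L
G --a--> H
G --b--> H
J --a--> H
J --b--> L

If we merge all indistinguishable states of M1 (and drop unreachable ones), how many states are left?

First remove the unreachable states {C,G}; 10 states remain.
Start with accepting vs non-accepting: {A,B,D,E,F,H,I,J,K} | {L}.
Refine {A,B,D,E,F,H,I,J,K} on symbol a: members go to different blocks, giving {A,B,D,E,F,H,I,J} and {K}.
On input b, block {A,B,D,E,F,H,I,J} splits into {A,E,F,H,I} and {D,J} and {B}.
Split {A,E,F,H,I} by δ(·,a) → {A,F,H,I} and {E}.
Split {A,F,H,I} by δ(·,a) → {A,H} and {F,I}.
No further refinement is possible. Final partition (7 blocks): {A,H} | {L} | {K} | {D,J} | {B} | {E} | {F,I}.

7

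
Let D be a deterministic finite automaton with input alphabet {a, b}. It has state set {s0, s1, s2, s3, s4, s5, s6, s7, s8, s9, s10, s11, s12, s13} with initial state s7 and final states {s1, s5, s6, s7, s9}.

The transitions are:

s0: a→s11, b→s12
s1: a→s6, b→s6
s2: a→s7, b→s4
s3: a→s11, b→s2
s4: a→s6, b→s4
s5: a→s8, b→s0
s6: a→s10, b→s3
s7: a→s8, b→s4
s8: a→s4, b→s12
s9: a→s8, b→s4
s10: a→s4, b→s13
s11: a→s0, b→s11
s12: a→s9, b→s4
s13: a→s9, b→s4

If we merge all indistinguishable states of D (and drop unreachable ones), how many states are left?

States {s1,s5} cannot be reached from the start state, so discard them.
P0 = {s6,s7,s9} | {s0,s2,s3,s4,s8,s10,s11,s12,s13}.
On input a, block {s0,s2,s3,s4,s8,s10,s11,s12,s13} splits into {s0,s3,s8,s10,s11} and {s2,s4,s12,s13}.
On input b, block {s6,s7,s9} splits into {s7,s9} and {s6}.
On input a, block {s0,s3,s8,s10,s11} splits into {s0,s3,s11} and {s8,s10}.
On input b, block {s0,s3,s11} splits into {s0,s3} and {s11}.
On input a, block {s2,s4,s12,s13} splits into {s2,s12,s13} and {s4}.
No further refinement is possible. Final partition (7 blocks): {s7,s9} | {s0,s3} | {s2,s12,s13} | {s6} | {s8,s10} | {s11} | {s4}.

7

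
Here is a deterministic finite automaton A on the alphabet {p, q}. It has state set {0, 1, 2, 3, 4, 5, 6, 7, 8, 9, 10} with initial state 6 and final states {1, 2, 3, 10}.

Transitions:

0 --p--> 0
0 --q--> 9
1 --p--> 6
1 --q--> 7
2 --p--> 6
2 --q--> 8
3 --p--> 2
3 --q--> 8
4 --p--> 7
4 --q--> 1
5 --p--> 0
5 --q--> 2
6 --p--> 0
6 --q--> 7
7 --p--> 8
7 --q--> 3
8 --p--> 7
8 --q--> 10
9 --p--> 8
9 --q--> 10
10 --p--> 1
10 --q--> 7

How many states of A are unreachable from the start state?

2

No path from 6 leads to 4, 5; the other 9 states are all reachable.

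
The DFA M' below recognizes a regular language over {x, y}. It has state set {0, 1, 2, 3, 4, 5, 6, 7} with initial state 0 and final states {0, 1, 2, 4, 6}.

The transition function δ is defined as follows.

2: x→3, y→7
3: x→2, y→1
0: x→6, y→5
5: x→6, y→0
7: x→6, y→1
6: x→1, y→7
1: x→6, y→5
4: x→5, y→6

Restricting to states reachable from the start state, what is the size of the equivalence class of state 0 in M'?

3

Reachable states from the start: {0,1,5,6,7}. Unreachable: {2,3,4} — drop them.
Initial partition by acceptance: {0,1,6} | {5,7}.
The partition is now stable with 2 blocks: {0,1,6} | {5,7}.
The equivalence class containing 0 is {0,1,6}, of size 3.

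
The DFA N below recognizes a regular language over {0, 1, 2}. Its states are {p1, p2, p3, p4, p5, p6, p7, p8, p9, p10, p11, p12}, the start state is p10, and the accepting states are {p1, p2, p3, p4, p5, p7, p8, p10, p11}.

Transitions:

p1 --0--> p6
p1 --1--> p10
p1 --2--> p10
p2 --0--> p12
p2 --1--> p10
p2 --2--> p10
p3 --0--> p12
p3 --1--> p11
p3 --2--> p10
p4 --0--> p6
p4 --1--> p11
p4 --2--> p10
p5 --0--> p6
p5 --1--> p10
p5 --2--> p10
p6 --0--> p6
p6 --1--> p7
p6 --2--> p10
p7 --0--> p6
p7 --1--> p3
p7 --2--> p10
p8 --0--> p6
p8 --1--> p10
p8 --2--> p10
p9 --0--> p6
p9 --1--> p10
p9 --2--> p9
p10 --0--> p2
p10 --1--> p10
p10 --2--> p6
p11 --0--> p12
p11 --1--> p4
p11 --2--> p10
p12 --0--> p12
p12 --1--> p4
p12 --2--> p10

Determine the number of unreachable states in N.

4

Starting at p10 and following transitions, the reachable set is {p2, p3, p4, p6, p7, p10, p11, p12}. That leaves p1, p5, p8, p9 unreachable — 4 in total.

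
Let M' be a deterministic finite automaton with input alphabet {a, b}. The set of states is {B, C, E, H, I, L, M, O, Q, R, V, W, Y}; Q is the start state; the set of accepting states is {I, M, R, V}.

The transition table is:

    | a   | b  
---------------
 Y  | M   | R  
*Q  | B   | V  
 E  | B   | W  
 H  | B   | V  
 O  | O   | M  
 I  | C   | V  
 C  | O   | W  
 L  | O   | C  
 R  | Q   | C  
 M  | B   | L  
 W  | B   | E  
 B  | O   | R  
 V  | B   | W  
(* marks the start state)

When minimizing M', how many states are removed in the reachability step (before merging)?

3

BFS from Q reaches {B, C, E, L, M, O, Q, R, V, W}; the 3 state(s) H, I, Y are never visited.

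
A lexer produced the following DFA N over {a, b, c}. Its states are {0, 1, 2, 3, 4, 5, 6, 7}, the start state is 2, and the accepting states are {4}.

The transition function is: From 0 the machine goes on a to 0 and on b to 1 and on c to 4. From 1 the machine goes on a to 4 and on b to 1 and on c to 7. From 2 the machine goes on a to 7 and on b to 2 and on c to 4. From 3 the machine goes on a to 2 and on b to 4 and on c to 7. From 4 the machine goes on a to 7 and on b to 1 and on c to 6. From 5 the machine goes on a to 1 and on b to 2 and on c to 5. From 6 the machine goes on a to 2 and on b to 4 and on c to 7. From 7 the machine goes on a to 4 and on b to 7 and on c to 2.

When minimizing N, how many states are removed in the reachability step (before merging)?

No path from 2 leads to 0, 3, 5; the other 5 states are all reachable.

3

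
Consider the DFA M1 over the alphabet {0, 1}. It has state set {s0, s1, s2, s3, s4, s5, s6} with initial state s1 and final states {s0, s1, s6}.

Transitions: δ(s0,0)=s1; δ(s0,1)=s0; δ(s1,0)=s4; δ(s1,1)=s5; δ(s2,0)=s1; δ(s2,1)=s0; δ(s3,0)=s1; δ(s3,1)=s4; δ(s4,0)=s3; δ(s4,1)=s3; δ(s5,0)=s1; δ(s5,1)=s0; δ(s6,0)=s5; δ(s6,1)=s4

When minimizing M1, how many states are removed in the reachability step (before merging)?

2

Starting at s1 and following transitions, the reachable set is {s0, s1, s3, s4, s5}. That leaves s2, s6 unreachable — 2 in total.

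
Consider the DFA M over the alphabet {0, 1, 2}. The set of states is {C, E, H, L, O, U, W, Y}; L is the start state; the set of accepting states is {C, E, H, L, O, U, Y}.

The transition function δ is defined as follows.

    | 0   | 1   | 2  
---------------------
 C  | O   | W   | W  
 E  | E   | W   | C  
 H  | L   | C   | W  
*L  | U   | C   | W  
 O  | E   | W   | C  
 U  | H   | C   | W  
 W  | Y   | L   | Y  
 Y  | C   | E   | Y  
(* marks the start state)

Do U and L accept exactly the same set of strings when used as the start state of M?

Yes

Start with accepting vs non-accepting: {C,E,H,L,O,U,Y} | {W}.
Split {C,E,H,L,O,U,Y} by δ(·,1) → {H,L,U,Y} and {C,E,O}.
Refine {H,L,U,Y} on symbol 0: members go to different blocks, giving {H,L,U} and {Y}.
Refine {C,E,O} on symbol 2: members go to different blocks, giving {E,O} and {C}.
No further refinement is possible. Final partition (5 blocks): {H,L,U} | {W} | {E,O} | {Y} | {C}.
U and L lie in the same block of the stable partition, so they are equivalent — no string distinguishes them.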